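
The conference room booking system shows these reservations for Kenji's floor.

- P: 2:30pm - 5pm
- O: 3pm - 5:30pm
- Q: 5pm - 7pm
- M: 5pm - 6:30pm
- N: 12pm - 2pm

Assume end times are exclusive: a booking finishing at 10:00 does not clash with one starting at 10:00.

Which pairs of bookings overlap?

Sorted by start: N, P, O, M, Q.
P starts after N ends; N is clear from here.
O starts before P ends → P and O overlap.
M starts exactly when P ends (back-to-back, no overlap); P is clear from here.
M starts before O ends → O and M overlap.
Q starts before O ends → O and Q overlap.
Q starts before M ends → M and Q overlap.

M & O, M & Q, O & P, O & Q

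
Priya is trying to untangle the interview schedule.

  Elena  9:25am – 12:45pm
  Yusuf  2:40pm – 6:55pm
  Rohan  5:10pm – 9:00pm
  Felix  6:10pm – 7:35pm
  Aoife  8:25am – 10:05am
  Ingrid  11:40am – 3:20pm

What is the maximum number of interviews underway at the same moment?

3

Sort all start/end points and keep a running count:
8:25am start Aoife → 1
9:25am start Elena → 2
10:05am end Aoife → 1
11:40am start Ingrid → 2
12:45pm end Elena → 1
2:40pm start Yusuf → 2
3:20pm end Ingrid → 1
5:10pm start Rohan → 2
6:10pm start Felix → 3
6:55pm end Yusuf → 2
7:35pm end Felix → 1
9:00pm end Rohan → 0
Peak is 3, at 6:10pm (Felix, Rohan, Yusuf).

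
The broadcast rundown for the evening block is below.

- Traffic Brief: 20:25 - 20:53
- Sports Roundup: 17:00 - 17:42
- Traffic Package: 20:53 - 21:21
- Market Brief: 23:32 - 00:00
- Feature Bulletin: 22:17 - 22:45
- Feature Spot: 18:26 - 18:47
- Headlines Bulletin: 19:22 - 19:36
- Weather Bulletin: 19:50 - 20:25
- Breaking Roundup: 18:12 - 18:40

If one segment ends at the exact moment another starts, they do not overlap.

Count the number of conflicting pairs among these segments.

1

Sorted by start: Sports Roundup, Breaking Roundup, Feature Spot, Headlines Bulletin, Weather Bulletin, Traffic Brief, Traffic Package, Feature Bulletin, Market Brief.
Breaking Roundup starts after Sports Roundup ends, so Sports Roundup has no further overlaps.
Feature Spot starts before Breaking Roundup ends → Breaking Roundup and Feature Spot overlap.
Headlines Bulletin starts after Breaking Roundup ends, so Breaking Roundup has no further overlaps.
Headlines Bulletin starts after Feature Spot ends, so Feature Spot has no further overlaps.
Weather Bulletin starts after Headlines Bulletin ends, so Headlines Bulletin has no further overlaps.
Traffic Brief starts exactly when Weather Bulletin ends (back-to-back, no overlap), so Weather Bulletin has no further overlaps.
Traffic Package starts exactly when Traffic Brief ends (back-to-back, no overlap), so Traffic Brief has no further overlaps.
Feature Bulletin starts after Traffic Package ends, so Traffic Package has no further overlaps.
Market Brief starts after Feature Bulletin ends.
Overlapping pairs: Breaking Roundup & Feature Spot — 1 in total.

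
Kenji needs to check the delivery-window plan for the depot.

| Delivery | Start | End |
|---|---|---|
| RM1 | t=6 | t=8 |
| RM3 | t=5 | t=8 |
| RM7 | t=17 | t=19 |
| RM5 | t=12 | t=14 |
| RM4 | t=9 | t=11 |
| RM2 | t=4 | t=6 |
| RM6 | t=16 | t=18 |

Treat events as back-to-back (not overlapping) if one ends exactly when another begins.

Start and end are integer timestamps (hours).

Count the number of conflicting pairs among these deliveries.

3

Sorted by start: RM2, RM3, RM1, RM4, RM5, RM6, RM7.
RM3 starts before RM2 ends → RM2 and RM3 overlap.
RM1 starts exactly when RM2 ends (back-to-back, no overlap) — done with RM2.
RM1 starts before RM3 ends → RM3 and RM1 overlap.
RM4 starts after RM3 ends — done with RM3.
RM4 starts after RM1 ends — done with RM1.
RM5 starts after RM4 ends — done with RM4.
RM6 starts after RM5 ends — done with RM5.
RM7 starts before RM6 ends → RM6 and RM7 overlap.
Overlapping pairs: RM1 & RM3, RM2 & RM3, RM6 & RM7 — 3 in total.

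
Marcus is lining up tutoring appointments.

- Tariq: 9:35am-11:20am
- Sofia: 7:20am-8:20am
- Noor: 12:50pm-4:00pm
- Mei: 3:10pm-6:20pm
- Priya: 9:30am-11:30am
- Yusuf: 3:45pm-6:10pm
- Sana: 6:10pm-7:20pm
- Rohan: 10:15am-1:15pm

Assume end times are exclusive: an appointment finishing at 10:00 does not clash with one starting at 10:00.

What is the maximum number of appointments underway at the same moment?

Sweep the timeline, counting +1 at each start and −1 at each end (ends before starts at a tie):
7:20am start Sofia → 1
8:20am end Sofia → 0
9:30am start Priya → 1
9:35am start Tariq → 2
10:15am start Rohan → 3
11:20am end Tariq → 2
11:30am end Priya → 1
12:50pm start Noor → 2
1:15pm end Rohan → 1
3:10pm start Mei → 2
3:45pm start Yusuf → 3
4:00pm end Noor → 2
6:10pm end Yusuf → 1
6:10pm start Sana → 2
6:20pm end Mei → 1
7:20pm end Sana → 0
Peak is 3, at 10:15am (Priya, Rohan, Tariq).

3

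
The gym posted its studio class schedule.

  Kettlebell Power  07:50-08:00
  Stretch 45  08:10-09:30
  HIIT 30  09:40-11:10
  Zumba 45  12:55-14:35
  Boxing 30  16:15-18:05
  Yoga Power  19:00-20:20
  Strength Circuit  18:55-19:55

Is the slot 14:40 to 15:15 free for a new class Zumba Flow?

Kettlebell Power: ends 08:00 at or before Zumba Flow starts 14:40 → clear.
Stretch 45: ends 09:30 at or before Zumba Flow starts 14:40 → clear.
HIIT 30: ends 11:10 at or before Zumba Flow starts 14:40 → clear.
Zumba 45: ends 14:35 at or before Zumba Flow starts 14:40 → clear.
Boxing 30: starts 16:15 at or after Zumba Flow ends 15:15 → clear.
Strength Circuit: starts 18:55 at or after Zumba Flow ends 15:15 → clear.
Yoga Power: starts 19:00 at or after Zumba Flow ends 15:15 → clear.

Yes — the slot is free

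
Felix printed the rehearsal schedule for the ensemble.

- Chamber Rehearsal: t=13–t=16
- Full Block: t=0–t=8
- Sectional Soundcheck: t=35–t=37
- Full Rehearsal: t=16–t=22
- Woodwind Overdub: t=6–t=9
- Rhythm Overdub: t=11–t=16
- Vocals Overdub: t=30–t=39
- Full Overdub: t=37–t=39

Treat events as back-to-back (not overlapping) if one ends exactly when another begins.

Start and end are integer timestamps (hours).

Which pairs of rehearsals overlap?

Chamber Rehearsal & Rhythm Overdub, Full Block & Woodwind Overdub, Full Overdub & Vocals Overdub, Sectional Soundcheck & Vocals Overdub

Sorted by start: Full Block, Woodwind Overdub, Rhythm Overdub, Chamber Rehearsal, Full Rehearsal, Vocals Overdub, Sectional Soundcheck, Full Overdub.
Woodwind Overdub starts before Full Block ends → Full Block and Woodwind Overdub overlap.
Rhythm Overdub starts after Full Block ends, so Full Block has no further overlaps.
Rhythm Overdub starts after Woodwind Overdub ends, so Woodwind Overdub has no further overlaps.
Chamber Rehearsal starts before Rhythm Overdub ends → Rhythm Overdub and Chamber Rehearsal overlap.
Full Rehearsal starts exactly when Rhythm Overdub ends (back-to-back, no overlap), so Rhythm Overdub has no further overlaps.
Full Rehearsal starts exactly when Chamber Rehearsal ends (back-to-back, no overlap), so Chamber Rehearsal has no further overlaps.
Vocals Overdub starts after Full Rehearsal ends, so Full Rehearsal has no further overlaps.
Sectional Soundcheck starts before Vocals Overdub ends → Vocals Overdub and Sectional Soundcheck overlap.
Full Overdub starts before Vocals Overdub ends → Vocals Overdub and Full Overdub overlap.
Full Overdub starts exactly when Sectional Soundcheck ends (back-to-back, no overlap).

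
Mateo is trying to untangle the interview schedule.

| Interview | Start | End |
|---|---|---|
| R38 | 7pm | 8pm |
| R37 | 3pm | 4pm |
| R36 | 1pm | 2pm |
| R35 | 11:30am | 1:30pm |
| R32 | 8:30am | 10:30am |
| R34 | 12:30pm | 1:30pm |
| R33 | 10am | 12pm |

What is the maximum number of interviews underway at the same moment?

Walk through starts and ends in time order (an end at T is processed before a start at T):
8:30am start R32 → 1
10am start R33 → 2
10:30am end R32 → 1
11:30am start R35 → 2
12pm end R33 → 1
12:30pm start R34 → 2
1pm start R36 → 3
1:30pm end R34 → 2
1:30pm end R35 → 1
2pm end R36 → 0
3pm start R37 → 1
4pm end R37 → 0
7pm start R38 → 1
8pm end R38 → 0
Peak is 3, at 1pm (R34, R35, R36).

3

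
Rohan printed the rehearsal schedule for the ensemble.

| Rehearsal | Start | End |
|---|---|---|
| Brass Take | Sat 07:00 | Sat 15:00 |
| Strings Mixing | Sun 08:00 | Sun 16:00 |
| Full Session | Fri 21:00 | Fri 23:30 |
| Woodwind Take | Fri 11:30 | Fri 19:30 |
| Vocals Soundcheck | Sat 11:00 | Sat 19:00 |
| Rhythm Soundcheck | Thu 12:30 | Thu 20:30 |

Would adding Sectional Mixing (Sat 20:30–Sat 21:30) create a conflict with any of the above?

Rhythm Soundcheck: ends Thu 20:30 at or before Sectional Mixing starts Sat 20:30 → clear.
Woodwind Take: ends Fri 19:30 at or before Sectional Mixing starts Sat 20:30 → clear.
Full Session: ends Fri 23:30 at or before Sectional Mixing starts Sat 20:30 → clear.
Brass Take: ends Sat 15:00 at or before Sectional Mixing starts Sat 20:30 → clear.
Vocals Soundcheck: ends Sat 19:00 at or before Sectional Mixing starts Sat 20:30 → clear.
Strings Mixing: starts Sun 08:00 at or after Sectional Mixing ends Sat 21:30 → clear.

No — it doesn't clash with anything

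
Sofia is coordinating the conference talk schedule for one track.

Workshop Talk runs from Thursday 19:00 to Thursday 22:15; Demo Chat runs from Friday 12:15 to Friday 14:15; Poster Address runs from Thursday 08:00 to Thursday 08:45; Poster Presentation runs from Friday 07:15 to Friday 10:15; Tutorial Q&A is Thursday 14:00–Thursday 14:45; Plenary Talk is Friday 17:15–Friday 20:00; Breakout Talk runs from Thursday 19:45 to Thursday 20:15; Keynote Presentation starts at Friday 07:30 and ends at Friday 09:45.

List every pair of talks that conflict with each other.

Two intervals overlap when each starts before the other ends.
Sorted by start: Poster Address, Tutorial Q&A, Workshop Talk, Breakout Talk, Poster Presentation, Keynote Presentation, Demo Chat, Plenary Talk.
Tutorial Q&A starts after Poster Address ends, so Poster Address has no further overlaps.
Workshop Talk starts after Tutorial Q&A ends, so Tutorial Q&A has no further overlaps.
Breakout Talk starts before Workshop Talk ends → Workshop Talk and Breakout Talk overlap.
Poster Presentation starts after Workshop Talk ends, so Workshop Talk has no further overlaps.
Poster Presentation starts after Breakout Talk ends, so Breakout Talk has no further overlaps.
Keynote Presentation starts before Poster Presentation ends → Poster Presentation and Keynote Presentation overlap.
Demo Chat starts after Poster Presentation ends, so Poster Presentation has no further overlaps.
Demo Chat starts after Keynote Presentation ends, so Keynote Presentation has no further overlaps.
Plenary Talk starts after Demo Chat ends.

Breakout Talk & Workshop Talk, Keynote Presentation & Poster Presentation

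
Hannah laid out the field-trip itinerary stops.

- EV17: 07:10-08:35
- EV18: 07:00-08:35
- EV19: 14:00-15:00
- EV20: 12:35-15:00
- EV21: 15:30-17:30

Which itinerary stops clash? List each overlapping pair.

Sorted by start: EV18, EV17, EV20, EV19, EV21.
EV17 starts before EV18 ends → EV18 and EV17 overlap.
EV20 starts after EV18 ends, so EV18 has no further overlaps.
EV20 starts after EV17 ends, so EV17 has no further overlaps.
EV19 starts before EV20 ends → EV20 and EV19 overlap.
EV21 starts after EV20 ends.
EV21 starts after EV19 ends.

EV17 & EV18, EV19 & EV20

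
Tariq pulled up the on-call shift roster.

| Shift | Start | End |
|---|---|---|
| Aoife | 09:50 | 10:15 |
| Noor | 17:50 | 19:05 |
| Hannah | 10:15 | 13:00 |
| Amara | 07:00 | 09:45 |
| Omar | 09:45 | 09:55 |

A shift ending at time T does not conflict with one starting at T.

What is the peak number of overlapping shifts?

2

Walk through starts and ends in time order (an end at T is processed before a start at T):
07:00 start Amara → 1
09:45 end Amara → 0
09:45 start Omar → 1
09:50 start Aoife → 2
09:55 end Omar → 1
10:15 end Aoife → 0
10:15 start Hannah → 1
13:00 end Hannah → 0
17:50 start Noor → 1
19:05 end Noor → 0
Peak is 2, at 09:50 (Aoife, Omar).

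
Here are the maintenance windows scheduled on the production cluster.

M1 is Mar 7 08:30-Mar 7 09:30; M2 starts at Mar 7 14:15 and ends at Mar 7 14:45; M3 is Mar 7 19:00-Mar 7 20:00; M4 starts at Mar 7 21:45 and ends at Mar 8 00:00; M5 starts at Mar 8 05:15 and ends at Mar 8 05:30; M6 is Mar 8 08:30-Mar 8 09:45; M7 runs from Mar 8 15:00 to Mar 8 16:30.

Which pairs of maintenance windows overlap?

Sorted by start: M1, M2, M3, M4, M5, M6, M7.
M2 starts after M1 ends, so nothing later overlaps M1 either.
M3 starts after M2 ends, so nothing later overlaps M2 either.
M4 starts after M3 ends, so nothing later overlaps M3 either.
M5 starts after M4 ends, so nothing later overlaps M4 either.
M6 starts after M5 ends, so nothing later overlaps M5 either.
M7 starts after M6 ends.

no conflicts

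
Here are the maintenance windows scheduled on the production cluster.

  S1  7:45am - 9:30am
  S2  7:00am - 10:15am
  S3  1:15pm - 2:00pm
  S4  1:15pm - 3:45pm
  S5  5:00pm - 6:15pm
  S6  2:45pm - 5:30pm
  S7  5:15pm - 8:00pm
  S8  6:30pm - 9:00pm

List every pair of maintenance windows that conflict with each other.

S1 & S2, S3 & S4, S4 & S6, S5 & S6, S5 & S7, S6 & S7, S7 & S8

Two intervals overlap when each starts before the other ends.
Sorted by start: S2, S1, S3, S4, S6, S5, S7, S8.
S1 starts before S2 ends → S2 and S1 overlap.
S3 starts after S2 ends — done with S2.
S3 starts after S1 ends — done with S1.
S4 starts before S3 ends → S3 and S4 overlap.
S6 starts after S3 ends — done with S3.
S6 starts before S4 ends → S4 and S6 overlap.
S5 starts after S4 ends — done with S4.
S5 starts before S6 ends → S6 and S5 overlap.
S7 starts before S6 ends → S6 and S7 overlap.
S8 starts after S6 ends.
S7 starts before S5 ends → S5 and S7 overlap.
S8 starts after S5 ends.
S8 starts before S7 ends → S7 and S8 overlap.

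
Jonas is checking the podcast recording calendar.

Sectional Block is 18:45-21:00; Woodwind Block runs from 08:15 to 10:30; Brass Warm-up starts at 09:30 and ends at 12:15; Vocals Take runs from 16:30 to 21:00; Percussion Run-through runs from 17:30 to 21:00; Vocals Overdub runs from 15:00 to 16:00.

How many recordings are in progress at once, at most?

Walk through starts and ends in time order (an end at T is processed before a start at T):
08:15 start Woodwind Block → 1
09:30 start Brass Warm-up → 2
10:30 end Woodwind Block → 1
12:15 end Brass Warm-up → 0
15:00 start Vocals Overdub → 1
16:00 end Vocals Overdub → 0
16:30 start Vocals Take → 1
17:30 start Percussion Run-through → 2
18:45 start Sectional Block → 3
21:00 end Percussion Run-through → 2
21:00 end Sectional Block → 1
21:00 end Vocals Take → 0
Peak is 3, at 18:45 (Percussion Run-through, Sectional Block, Vocals Take).

3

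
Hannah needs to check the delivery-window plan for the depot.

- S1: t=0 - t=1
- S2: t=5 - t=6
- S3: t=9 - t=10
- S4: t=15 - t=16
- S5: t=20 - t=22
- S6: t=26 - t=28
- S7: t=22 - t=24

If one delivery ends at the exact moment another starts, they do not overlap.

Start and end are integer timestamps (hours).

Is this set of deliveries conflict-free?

Two intervals overlap when each starts before the other ends.
Sorted by start: S1, S2, S3, S4, S5, S7, S6.
S2 starts after S1 ends, so nothing later overlaps S1 either.
S3 starts after S2 ends, so nothing later overlaps S2 either.
S4 starts after S3 ends, so nothing later overlaps S3 either.
S5 starts after S4 ends, so nothing later overlaps S4 either.
S7 starts exactly when S5 ends (back-to-back, no overlap), so nothing later overlaps S5 either.
S6 starts after S7 ends.
Every pair is clear; the schedule has no overlaps.

Yes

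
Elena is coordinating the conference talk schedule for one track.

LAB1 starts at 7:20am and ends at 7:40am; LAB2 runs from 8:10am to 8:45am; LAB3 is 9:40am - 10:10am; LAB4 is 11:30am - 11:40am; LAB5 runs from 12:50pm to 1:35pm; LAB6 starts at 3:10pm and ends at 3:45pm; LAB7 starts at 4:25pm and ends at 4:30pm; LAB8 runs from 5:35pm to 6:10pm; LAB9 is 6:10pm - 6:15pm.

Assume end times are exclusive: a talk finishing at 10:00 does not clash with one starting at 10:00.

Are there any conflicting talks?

Sorted by start: LAB1, LAB2, LAB3, LAB4, LAB5, LAB6, LAB7, LAB8, LAB9.
LAB2 starts after LAB1 ends; LAB1 is clear from here.
LAB3 starts after LAB2 ends; LAB2 is clear from here.
LAB4 starts after LAB3 ends; LAB3 is clear from here.
LAB5 starts after LAB4 ends; LAB4 is clear from here.
LAB6 starts after LAB5 ends; LAB5 is clear from here.
LAB7 starts after LAB6 ends; LAB6 is clear from here.
LAB8 starts after LAB7 ends; LAB7 is clear from here.
LAB9 starts exactly when LAB8 ends (back-to-back, no overlap).
Every pair is clear; the schedule has no overlaps.

No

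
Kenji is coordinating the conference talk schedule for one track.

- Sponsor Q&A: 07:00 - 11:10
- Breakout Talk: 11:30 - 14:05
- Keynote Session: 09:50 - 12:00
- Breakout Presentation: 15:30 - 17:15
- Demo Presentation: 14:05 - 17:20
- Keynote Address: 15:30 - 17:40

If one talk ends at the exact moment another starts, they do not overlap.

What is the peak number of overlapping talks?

3

Sweep the timeline, counting +1 at each start and −1 at each end (ends before starts at a tie):
07:00 start Sponsor Q&A → 1
09:50 start Keynote Session → 2
11:10 end Sponsor Q&A → 1
11:30 start Breakout Talk → 2
12:00 end Keynote Session → 1
14:05 end Breakout Talk → 0
14:05 start Demo Presentation → 1
15:30 start Breakout Presentation → 2
15:30 start Keynote Address → 3
17:15 end Breakout Presentation → 2
17:20 end Demo Presentation → 1
17:40 end Keynote Address → 0
Peak is 3, at 15:30 (Breakout Presentation, Demo Presentation, Keynote Address).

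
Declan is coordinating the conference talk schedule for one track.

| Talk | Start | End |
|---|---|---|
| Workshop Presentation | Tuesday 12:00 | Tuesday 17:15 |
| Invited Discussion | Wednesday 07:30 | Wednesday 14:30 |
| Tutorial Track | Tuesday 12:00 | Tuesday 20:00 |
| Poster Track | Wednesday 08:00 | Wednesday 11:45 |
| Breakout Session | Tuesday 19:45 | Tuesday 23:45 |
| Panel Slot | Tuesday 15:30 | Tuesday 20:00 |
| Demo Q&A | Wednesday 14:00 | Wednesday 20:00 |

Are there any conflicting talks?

Yes

Check each pair: they overlap iff neither finishes before the other starts.
Sorted by start: Workshop Presentation, Tutorial Track, Panel Slot, Breakout Session, Invited Discussion, Poster Track, Demo Q&A.
Tutorial Track starts before Workshop Presentation ends → Workshop Presentation and Tutorial Track overlap.
That's a conflict, so the schedule is not conflict-free.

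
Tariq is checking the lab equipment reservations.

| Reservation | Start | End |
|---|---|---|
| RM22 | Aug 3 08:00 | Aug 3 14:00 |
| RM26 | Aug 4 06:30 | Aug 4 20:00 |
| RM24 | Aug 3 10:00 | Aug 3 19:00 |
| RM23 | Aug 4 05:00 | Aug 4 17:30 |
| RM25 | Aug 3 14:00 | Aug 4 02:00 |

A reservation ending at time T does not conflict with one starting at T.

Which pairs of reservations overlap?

Two intervals overlap when each starts before the other ends.
Sorted by start: RM22, RM24, RM25, RM23, RM26.
RM24 starts before RM22 ends → RM22 and RM24 overlap.
RM25 starts exactly when RM22 ends (back-to-back, no overlap) — done with RM22.
RM25 starts before RM24 ends → RM24 and RM25 overlap.
RM23 starts after RM24 ends — done with RM24.
RM23 starts after RM25 ends — done with RM25.
RM26 starts before RM23 ends → RM23 and RM26 overlap.

RM22 & RM24, RM23 & RM26, RM24 & RM25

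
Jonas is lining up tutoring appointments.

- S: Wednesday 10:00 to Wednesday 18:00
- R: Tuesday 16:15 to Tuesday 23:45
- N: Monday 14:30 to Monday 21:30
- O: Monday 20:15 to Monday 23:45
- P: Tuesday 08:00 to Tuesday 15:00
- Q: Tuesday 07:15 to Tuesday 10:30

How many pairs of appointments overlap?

Sorted by start: N, O, Q, P, R, S.
O starts before N ends → N and O overlap.
Q starts after N ends, so nothing later overlaps N either.
Q starts after O ends, so nothing later overlaps O either.
P starts before Q ends → Q and P overlap.
R starts after Q ends, so nothing later overlaps Q either.
R starts after P ends, so nothing later overlaps P either.
S starts after R ends.
Overlapping pairs: N & O, P & Q — 2 in total.

2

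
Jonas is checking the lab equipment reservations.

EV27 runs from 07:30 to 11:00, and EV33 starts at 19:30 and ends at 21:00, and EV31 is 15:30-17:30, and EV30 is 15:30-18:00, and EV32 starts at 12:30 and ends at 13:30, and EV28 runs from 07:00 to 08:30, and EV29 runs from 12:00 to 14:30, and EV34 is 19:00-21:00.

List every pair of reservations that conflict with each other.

EV27 & EV28, EV29 & EV32, EV30 & EV31, EV33 & EV34

Sorted by start: EV28, EV27, EV29, EV32, EV30, EV31, EV34, EV33.
EV27 starts before EV28 ends → EV28 and EV27 overlap.
EV29 starts after EV28 ends — done with EV28.
EV29 starts after EV27 ends — done with EV27.
EV32 starts before EV29 ends → EV29 and EV32 overlap.
EV30 starts after EV29 ends — done with EV29.
EV30 starts after EV32 ends — done with EV32.
EV31 starts before EV30 ends → EV30 and EV31 overlap.
EV34 starts after EV30 ends — done with EV30.
EV34 starts after EV31 ends — done with EV31.
EV33 starts before EV34 ends → EV34 and EV33 overlap.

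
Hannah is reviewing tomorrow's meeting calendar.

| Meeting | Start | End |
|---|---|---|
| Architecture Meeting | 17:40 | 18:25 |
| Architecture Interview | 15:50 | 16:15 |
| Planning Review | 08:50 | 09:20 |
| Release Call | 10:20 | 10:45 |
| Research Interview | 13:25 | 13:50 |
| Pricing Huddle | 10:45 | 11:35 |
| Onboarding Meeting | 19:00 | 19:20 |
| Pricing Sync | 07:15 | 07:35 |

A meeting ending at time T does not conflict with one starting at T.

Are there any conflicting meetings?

No

Sorted by start: Pricing Sync, Planning Review, Release Call, Pricing Huddle, Research Interview, Architecture Interview, Architecture Meeting, Onboarding Meeting.
Planning Review starts after Pricing Sync ends, so nothing later overlaps Pricing Sync either.
Release Call starts after Planning Review ends, so nothing later overlaps Planning Review either.
Pricing Huddle starts exactly when Release Call ends (back-to-back, no overlap), so nothing later overlaps Release Call either.
Research Interview starts after Pricing Huddle ends, so nothing later overlaps Pricing Huddle either.
Architecture Interview starts after Research Interview ends, so nothing later overlaps Research Interview either.
Architecture Meeting starts after Architecture Interview ends, so nothing later overlaps Architecture Interview either.
Onboarding Meeting starts after Architecture Meeting ends.
Every pair is clear; the schedule has no overlaps.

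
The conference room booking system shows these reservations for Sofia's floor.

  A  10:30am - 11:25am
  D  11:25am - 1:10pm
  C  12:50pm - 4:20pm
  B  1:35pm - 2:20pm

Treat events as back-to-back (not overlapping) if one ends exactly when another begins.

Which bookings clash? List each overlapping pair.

B & C, C & D

Check each pair: they overlap iff neither finishes before the other starts.
Sorted by start: A, D, C, B.
D starts exactly when A ends (back-to-back, no overlap) — done with A.
C starts before D ends → D and C overlap.
B starts after D ends.
B starts before C ends → C and B overlap.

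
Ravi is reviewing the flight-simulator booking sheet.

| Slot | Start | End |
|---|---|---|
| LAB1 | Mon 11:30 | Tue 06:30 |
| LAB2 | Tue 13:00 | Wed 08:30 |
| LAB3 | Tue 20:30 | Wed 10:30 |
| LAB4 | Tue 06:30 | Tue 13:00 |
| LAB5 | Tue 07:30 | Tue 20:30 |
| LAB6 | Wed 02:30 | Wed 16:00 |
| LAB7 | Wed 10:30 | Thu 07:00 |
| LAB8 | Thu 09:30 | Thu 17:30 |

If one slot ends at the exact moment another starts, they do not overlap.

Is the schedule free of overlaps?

No

Sorted by start: LAB1, LAB4, LAB5, LAB2, LAB3, LAB6, LAB7, LAB8.
LAB4 starts exactly when LAB1 ends (back-to-back, no overlap); LAB1 is clear from here.
LAB5 starts before LAB4 ends → LAB4 and LAB5 overlap.
That's a conflict, so the schedule is not conflict-free.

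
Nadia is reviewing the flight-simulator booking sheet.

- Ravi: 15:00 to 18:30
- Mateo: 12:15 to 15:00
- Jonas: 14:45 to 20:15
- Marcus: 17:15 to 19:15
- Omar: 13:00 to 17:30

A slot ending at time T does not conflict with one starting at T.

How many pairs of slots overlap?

Sorted by start: Mateo, Omar, Jonas, Ravi, Marcus.
Omar starts before Mateo ends → Mateo and Omar overlap.
Jonas starts before Mateo ends → Mateo and Jonas overlap.
Ravi starts exactly when Mateo ends (back-to-back, no overlap); Mateo is clear from here.
Jonas starts before Omar ends → Omar and Jonas overlap.
Ravi starts before Omar ends → Omar and Ravi overlap.
Marcus starts before Omar ends → Omar and Marcus overlap.
Ravi starts before Jonas ends → Jonas and Ravi overlap.
Marcus starts before Jonas ends → Jonas and Marcus overlap.
Marcus starts before Ravi ends → Ravi and Marcus overlap.
Overlapping pairs: Jonas & Marcus, Jonas & Mateo, Jonas & Omar, Jonas & Ravi, Marcus & Omar, Marcus & Ravi, Mateo & Omar, Omar & Ravi — 8 in total.

8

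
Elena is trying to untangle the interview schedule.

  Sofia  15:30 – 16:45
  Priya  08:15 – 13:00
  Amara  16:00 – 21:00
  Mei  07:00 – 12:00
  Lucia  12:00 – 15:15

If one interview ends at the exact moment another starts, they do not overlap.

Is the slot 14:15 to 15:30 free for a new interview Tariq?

No — it overlaps Lucia

Mei: ends 12:00 at or before Tariq starts 14:15 → clear.
Priya: ends 13:00 at or before Tariq starts 14:15 → clear.
Lucia: starts 12:00 before Tariq ends 15:30, and ends 15:15 after Tariq starts 14:15 → overlap.
Sofia: starts 15:30 at or after Tariq ends 15:30 → clear.
Amara: starts 16:00 at or after Tariq ends 15:30 → clear.
Tariq overlaps Lucia.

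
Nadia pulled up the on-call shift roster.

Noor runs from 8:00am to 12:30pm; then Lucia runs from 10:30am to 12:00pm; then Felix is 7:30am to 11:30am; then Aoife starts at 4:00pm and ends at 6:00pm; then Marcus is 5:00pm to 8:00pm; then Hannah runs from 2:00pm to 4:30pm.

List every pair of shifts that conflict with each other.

Aoife & Hannah, Aoife & Marcus, Felix & Lucia, Felix & Noor, Lucia & Noor

Sorted by start: Felix, Noor, Lucia, Hannah, Aoife, Marcus.
Noor starts before Felix ends → Felix and Noor overlap.
Lucia starts before Felix ends → Felix and Lucia overlap.
Hannah starts after Felix ends, so nothing later overlaps Felix either.
Lucia starts before Noor ends → Noor and Lucia overlap.
Hannah starts after Noor ends, so nothing later overlaps Noor either.
Hannah starts after Lucia ends, so nothing later overlaps Lucia either.
Aoife starts before Hannah ends → Hannah and Aoife overlap.
Marcus starts after Hannah ends.
Marcus starts before Aoife ends → Aoife and Marcus overlap.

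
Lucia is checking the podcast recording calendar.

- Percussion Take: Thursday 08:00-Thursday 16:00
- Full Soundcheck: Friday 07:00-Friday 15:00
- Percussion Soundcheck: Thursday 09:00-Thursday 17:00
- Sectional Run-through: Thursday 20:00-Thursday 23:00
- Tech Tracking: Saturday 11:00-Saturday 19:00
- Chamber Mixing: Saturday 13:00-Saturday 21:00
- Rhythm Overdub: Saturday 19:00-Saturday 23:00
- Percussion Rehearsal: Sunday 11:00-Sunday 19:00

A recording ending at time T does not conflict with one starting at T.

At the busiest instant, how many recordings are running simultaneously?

Sweep the timeline, counting +1 at each start and −1 at each end (ends before starts at a tie):
Thursday 08:00 start Percussion Take → 1
Thursday 09:00 start Percussion Soundcheck → 2
Thursday 16:00 end Percussion Take → 1
Thursday 17:00 end Percussion Soundcheck → 0
Thursday 20:00 start Sectional Run-through → 1
Thursday 23:00 end Sectional Run-through → 0
Friday 07:00 start Full Soundcheck → 1
Friday 15:00 end Full Soundcheck → 0
Saturday 11:00 start Tech Tracking → 1
Saturday 13:00 start Chamber Mixing → 2
Saturday 19:00 end Tech Tracking → 1
Saturday 19:00 start Rhythm Overdub → 2
Saturday 21:00 end Chamber Mixing → 1
Saturday 23:00 end Rhythm Overdub → 0
Sunday 11:00 start Percussion Rehearsal → 1
Sunday 19:00 end Percussion Rehearsal → 0
Peak is 2, at Thursday 09:00 (Percussion Soundcheck, Percussion Take).

2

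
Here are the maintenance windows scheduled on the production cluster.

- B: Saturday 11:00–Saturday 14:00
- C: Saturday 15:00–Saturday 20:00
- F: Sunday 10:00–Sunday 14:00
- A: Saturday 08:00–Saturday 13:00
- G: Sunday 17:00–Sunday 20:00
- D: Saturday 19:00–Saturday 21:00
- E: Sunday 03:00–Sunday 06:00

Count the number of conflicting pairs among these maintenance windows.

2

Check each pair: they overlap iff neither finishes before the other starts.
Sorted by start: A, B, C, D, E, F, G.
B starts before A ends → A and B overlap.
C starts after A ends, so nothing later overlaps A either.
C starts after B ends, so nothing later overlaps B either.
D starts before C ends → C and D overlap.
E starts after C ends, so nothing later overlaps C either.
E starts after D ends, so nothing later overlaps D either.
F starts after E ends, so nothing later overlaps E either.
G starts after F ends.
Overlapping pairs: A & B, C & D — 2 in total.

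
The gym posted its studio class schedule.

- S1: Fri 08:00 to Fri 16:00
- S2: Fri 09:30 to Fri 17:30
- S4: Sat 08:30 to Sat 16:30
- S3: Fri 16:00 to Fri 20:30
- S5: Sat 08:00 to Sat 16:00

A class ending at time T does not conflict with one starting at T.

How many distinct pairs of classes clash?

3

Sorted by start: S1, S2, S3, S5, S4.
S2 starts before S1 ends → S1 and S2 overlap.
S3 starts exactly when S1 ends (back-to-back, no overlap) — done with S1.
S3 starts before S2 ends → S2 and S3 overlap.
S5 starts after S2 ends — done with S2.
S5 starts after S3 ends — done with S3.
S4 starts before S5 ends → S5 and S4 overlap.
Overlapping pairs: S1 & S2, S2 & S3, S4 & S5 — 3 in total.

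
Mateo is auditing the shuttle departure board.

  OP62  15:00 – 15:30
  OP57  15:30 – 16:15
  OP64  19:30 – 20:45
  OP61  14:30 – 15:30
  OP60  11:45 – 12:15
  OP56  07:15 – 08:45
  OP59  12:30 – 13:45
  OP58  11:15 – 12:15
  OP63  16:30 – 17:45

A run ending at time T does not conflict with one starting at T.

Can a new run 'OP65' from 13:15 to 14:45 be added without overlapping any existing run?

OP56: ends 08:45 at or before OP65 starts 13:15 → clear.
OP58: ends 12:15 at or before OP65 starts 13:15 → clear.
OP60: ends 12:15 at or before OP65 starts 13:15 → clear.
OP59: starts 12:30 before OP65 ends 14:45, and ends 13:45 after OP65 starts 13:15 → overlap.
OP61: starts 14:30 before OP65 ends 14:45, and ends 15:30 after OP65 starts 13:15 → overlap.
OP62: starts 15:00 at or after OP65 ends 14:45 → clear.
OP57: starts 15:30 at or after OP65 ends 14:45 → clear.
OP63: starts 16:30 at or after OP65 ends 14:45 → clear.
OP64: starts 19:30 at or after OP65 ends 14:45 → clear.
OP65 overlaps OP59, OP61.

No — it overlaps OP59, OP61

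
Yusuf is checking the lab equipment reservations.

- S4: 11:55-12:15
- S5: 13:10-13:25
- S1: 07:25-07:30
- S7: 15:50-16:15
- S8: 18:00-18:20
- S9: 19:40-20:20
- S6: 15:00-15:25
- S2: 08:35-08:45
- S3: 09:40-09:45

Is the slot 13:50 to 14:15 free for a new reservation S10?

S1: ends 07:30 at or before S10 starts 13:50 → clear.
S2: ends 08:45 at or before S10 starts 13:50 → clear.
S3: ends 09:45 at or before S10 starts 13:50 → clear.
S4: ends 12:15 at or before S10 starts 13:50 → clear.
S5: ends 13:25 at or before S10 starts 13:50 → clear.
S6: starts 15:00 at or after S10 ends 14:15 → clear.
S7: starts 15:50 at or after S10 ends 14:15 → clear.
S8: starts 18:00 at or after S10 ends 14:15 → clear.
S9: starts 19:40 at or after S10 ends 14:15 → clear.

Yes — the slot is free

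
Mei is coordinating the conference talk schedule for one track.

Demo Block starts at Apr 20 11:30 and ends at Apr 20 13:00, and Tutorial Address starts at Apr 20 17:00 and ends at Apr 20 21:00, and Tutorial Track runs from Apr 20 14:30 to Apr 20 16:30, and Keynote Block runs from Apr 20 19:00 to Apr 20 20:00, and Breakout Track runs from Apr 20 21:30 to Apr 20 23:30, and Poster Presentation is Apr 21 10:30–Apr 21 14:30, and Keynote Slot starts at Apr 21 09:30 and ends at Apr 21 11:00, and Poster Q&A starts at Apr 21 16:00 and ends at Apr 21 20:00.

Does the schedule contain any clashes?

Yes

Sorted by start: Demo Block, Tutorial Track, Tutorial Address, Keynote Block, Breakout Track, Keynote Slot, Poster Presentation, Poster Q&A.
Tutorial Track starts after Demo Block ends, so nothing later overlaps Demo Block either.
Tutorial Address starts after Tutorial Track ends, so nothing later overlaps Tutorial Track either.
Keynote Block starts before Tutorial Address ends → Tutorial Address and Keynote Block overlap.
That's a conflict, so the schedule is not conflict-free.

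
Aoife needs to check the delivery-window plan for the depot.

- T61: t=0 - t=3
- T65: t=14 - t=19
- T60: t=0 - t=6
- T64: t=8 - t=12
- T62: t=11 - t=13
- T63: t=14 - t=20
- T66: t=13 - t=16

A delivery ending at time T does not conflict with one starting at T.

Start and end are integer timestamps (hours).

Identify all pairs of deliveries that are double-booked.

Sorted by start: T60, T61, T64, T62, T66, T63, T65.
T61 starts before T60 ends → T60 and T61 overlap.
T64 starts after T60 ends — done with T60.
T64 starts after T61 ends — done with T61.
T62 starts before T64 ends → T64 and T62 overlap.
T66 starts after T64 ends — done with T64.
T66 starts exactly when T62 ends (back-to-back, no overlap) — done with T62.
T63 starts before T66 ends → T66 and T63 overlap.
T65 starts before T66 ends → T66 and T65 overlap.
T65 starts before T63 ends → T63 and T65 overlap.

T60 & T61, T62 & T64, T63 & T65, T63 & T66, T65 & T66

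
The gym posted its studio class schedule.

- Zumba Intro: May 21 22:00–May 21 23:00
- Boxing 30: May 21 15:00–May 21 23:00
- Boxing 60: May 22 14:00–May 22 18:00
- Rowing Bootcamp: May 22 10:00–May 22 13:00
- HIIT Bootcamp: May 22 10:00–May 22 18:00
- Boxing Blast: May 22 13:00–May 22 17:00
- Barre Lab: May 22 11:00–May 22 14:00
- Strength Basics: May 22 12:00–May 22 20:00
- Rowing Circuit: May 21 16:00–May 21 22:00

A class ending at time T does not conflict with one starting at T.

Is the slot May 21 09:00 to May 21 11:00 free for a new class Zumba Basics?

Boxing 30: starts May 21 15:00 at or after Zumba Basics ends May 21 11:00 → clear.
Rowing Circuit: starts May 21 16:00 at or after Zumba Basics ends May 21 11:00 → clear.
Zumba Intro: starts May 21 22:00 at or after Zumba Basics ends May 21 11:00 → clear.
Rowing Bootcamp: starts May 22 10:00 at or after Zumba Basics ends May 21 11:00 → clear.
HIIT Bootcamp: starts May 22 10:00 at or after Zumba Basics ends May 21 11:00 → clear.
Barre Lab: starts May 22 11:00 at or after Zumba Basics ends May 21 11:00 → clear.
Strength Basics: starts May 22 12:00 at or after Zumba Basics ends May 21 11:00 → clear.
Boxing Blast: starts May 22 13:00 at or after Zumba Basics ends May 21 11:00 → clear.
Boxing 60: starts May 22 14:00 at or after Zumba Basics ends May 21 11:00 → clear.

Yes — the slot is free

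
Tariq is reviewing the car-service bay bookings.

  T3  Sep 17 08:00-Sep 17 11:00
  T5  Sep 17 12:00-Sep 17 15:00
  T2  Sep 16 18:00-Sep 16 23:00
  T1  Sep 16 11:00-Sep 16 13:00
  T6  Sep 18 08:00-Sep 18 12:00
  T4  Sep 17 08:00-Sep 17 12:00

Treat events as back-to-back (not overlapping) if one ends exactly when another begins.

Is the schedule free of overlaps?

Sorted by start: T1, T2, T3, T4, T5, T6.
T2 starts after T1 ends, so nothing later overlaps T1 either.
T3 starts after T2 ends, so nothing later overlaps T2 either.
T4 starts before T3 ends → T3 and T4 overlap.
That's a conflict, so the schedule is not conflict-free.

No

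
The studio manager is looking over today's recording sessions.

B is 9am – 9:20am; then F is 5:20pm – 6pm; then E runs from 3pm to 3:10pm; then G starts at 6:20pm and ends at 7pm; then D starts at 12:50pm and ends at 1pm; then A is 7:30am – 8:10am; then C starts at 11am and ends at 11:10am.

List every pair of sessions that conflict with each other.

no conflicts

Check each pair: they overlap iff neither finishes before the other starts.
Sorted by start: A, B, C, D, E, F, G.
B starts after A ends, so nothing later overlaps A either.
C starts after B ends, so nothing later overlaps B either.
D starts after C ends, so nothing later overlaps C either.
E starts after D ends, so nothing later overlaps D either.
F starts after E ends, so nothing later overlaps E either.
G starts after F ends.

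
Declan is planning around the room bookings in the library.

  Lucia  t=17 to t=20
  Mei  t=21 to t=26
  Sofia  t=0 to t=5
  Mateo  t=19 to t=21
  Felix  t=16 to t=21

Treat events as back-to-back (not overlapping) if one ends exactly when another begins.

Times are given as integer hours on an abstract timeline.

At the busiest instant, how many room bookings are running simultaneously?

3

Walk through starts and ends in time order (an end at T is processed before a start at T):
t=0 start Sofia → 1
t=5 end Sofia → 0
t=16 start Felix → 1
t=17 start Lucia → 2
t=19 start Mateo → 3
t=20 end Lucia → 2
t=21 end Felix → 1
t=21 end Mateo → 0
t=21 start Mei → 1
t=26 end Mei → 0
Peak is 3, at t=19 (Felix, Lucia, Mateo).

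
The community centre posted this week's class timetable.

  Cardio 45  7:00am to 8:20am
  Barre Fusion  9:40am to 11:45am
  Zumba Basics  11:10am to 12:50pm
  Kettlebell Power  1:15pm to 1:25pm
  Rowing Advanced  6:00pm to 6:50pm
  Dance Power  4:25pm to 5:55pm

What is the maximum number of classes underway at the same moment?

2

Sort all start/end points and keep a running count:
7:00am start Cardio 45 → 1
8:20am end Cardio 45 → 0
9:40am start Barre Fusion → 1
11:10am start Zumba Basics → 2
11:45am end Barre Fusion → 1
12:50pm end Zumba Basics → 0
1:15pm start Kettlebell Power → 1
1:25pm end Kettlebell Power → 0
4:25pm start Dance Power → 1
5:55pm end Dance Power → 0
6:00pm start Rowing Advanced → 1
6:50pm end Rowing Advanced → 0
Peak is 2, at 11:10am (Barre Fusion, Zumba Basics).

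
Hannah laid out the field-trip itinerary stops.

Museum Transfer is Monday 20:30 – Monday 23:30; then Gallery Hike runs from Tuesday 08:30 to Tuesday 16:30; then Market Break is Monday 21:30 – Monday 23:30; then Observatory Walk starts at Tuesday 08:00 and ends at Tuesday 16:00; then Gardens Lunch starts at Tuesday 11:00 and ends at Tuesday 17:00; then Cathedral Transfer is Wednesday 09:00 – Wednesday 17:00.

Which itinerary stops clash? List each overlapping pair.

Check each pair: they overlap iff neither finishes before the other starts.
Sorted by start: Museum Transfer, Market Break, Observatory Walk, Gallery Hike, Gardens Lunch, Cathedral Transfer.
Market Break starts before Museum Transfer ends → Museum Transfer and Market Break overlap.
Observatory Walk starts after Museum Transfer ends, so nothing later overlaps Museum Transfer either.
Observatory Walk starts after Market Break ends, so nothing later overlaps Market Break either.
Gallery Hike starts before Observatory Walk ends → Observatory Walk and Gallery Hike overlap.
Gardens Lunch starts before Observatory Walk ends → Observatory Walk and Gardens Lunch overlap.
Cathedral Transfer starts after Observatory Walk ends.
Gardens Lunch starts before Gallery Hike ends → Gallery Hike and Gardens Lunch overlap.
Cathedral Transfer starts after Gallery Hike ends.
Cathedral Transfer starts after Gardens Lunch ends.

Gallery Hike & Gardens Lunch, Gallery Hike & Observatory Walk, Gardens Lunch & Observatory Walk, Market Break & Museum Transfer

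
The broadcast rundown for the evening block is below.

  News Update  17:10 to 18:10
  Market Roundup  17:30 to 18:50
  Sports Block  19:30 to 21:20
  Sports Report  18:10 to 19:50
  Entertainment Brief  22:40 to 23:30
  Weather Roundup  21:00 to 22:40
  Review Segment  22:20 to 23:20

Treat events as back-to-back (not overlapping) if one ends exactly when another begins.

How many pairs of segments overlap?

6

Two intervals overlap when each starts before the other ends.
Sorted by start: News Update, Market Roundup, Sports Report, Sports Block, Weather Roundup, Review Segment, Entertainment Brief.
Market Roundup starts before News Update ends → News Update and Market Roundup overlap.
Sports Report starts exactly when News Update ends (back-to-back, no overlap); News Update is clear from here.
Sports Report starts before Market Roundup ends → Market Roundup and Sports Report overlap.
Sports Block starts after Market Roundup ends; Market Roundup is clear from here.
Sports Block starts before Sports Report ends → Sports Report and Sports Block overlap.
Weather Roundup starts after Sports Report ends; Sports Report is clear from here.
Weather Roundup starts before Sports Block ends → Sports Block and Weather Roundup overlap.
Review Segment starts after Sports Block ends; Sports Block is clear from here.
Review Segment starts before Weather Roundup ends → Weather Roundup and Review Segment overlap.
Entertainment Brief starts exactly when Weather Roundup ends (back-to-back, no overlap).
Entertainment Brief starts before Review Segment ends → Review Segment and Entertainment Brief overlap.
Overlapping pairs: Entertainment Brief & Review Segment, Market Roundup & News Update, Market Roundup & Sports Report, Review Segment & Weather Roundup, Sports Block & Sports Report, Sports Block & Weather Roundup — 6 in total.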